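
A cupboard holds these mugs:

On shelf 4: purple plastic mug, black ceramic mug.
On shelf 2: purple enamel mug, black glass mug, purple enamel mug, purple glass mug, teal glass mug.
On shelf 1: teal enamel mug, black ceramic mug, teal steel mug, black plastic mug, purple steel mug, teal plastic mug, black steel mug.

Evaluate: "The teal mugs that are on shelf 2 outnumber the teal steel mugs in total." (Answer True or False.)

|teal mugs on shelf 2| = 1.
|teal steel mugs| = 1.
The claim requires 1 > 1, which does not hold.

False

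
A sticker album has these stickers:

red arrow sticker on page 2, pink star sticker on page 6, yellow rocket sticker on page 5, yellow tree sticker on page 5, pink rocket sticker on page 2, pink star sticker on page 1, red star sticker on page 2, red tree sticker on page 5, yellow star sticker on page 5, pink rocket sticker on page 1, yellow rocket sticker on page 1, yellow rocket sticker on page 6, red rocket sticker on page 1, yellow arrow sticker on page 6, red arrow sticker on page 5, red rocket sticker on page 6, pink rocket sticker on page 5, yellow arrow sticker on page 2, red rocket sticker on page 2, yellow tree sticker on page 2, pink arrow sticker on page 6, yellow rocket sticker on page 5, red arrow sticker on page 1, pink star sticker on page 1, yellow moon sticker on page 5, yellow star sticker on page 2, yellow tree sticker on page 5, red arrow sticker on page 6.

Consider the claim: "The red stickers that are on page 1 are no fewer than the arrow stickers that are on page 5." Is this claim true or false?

True

red stickers on page 1: 2.
arrow stickers on page 5: 1.
The claim requires 2 ≥ 1, which holds.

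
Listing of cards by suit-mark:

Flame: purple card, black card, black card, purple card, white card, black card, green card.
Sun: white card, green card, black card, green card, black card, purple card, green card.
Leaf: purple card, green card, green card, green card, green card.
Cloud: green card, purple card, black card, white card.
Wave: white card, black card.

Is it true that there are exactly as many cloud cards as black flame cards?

cloud cards: 4.
black flame cards: 3.
The claim requires 4 = 3, which does not hold.

False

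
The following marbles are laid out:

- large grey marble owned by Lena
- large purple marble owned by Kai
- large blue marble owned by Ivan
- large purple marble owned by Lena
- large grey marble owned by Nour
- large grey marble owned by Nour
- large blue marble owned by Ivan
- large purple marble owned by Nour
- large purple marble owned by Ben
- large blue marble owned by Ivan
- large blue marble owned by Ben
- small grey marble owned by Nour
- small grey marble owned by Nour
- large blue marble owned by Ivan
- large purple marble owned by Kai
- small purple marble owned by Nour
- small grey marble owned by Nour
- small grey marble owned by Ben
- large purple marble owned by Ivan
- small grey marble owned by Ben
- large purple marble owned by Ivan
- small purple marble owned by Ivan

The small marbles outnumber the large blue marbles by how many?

2

small marbles: 7.
large blue marbles: 5.
7 − 5 = 2.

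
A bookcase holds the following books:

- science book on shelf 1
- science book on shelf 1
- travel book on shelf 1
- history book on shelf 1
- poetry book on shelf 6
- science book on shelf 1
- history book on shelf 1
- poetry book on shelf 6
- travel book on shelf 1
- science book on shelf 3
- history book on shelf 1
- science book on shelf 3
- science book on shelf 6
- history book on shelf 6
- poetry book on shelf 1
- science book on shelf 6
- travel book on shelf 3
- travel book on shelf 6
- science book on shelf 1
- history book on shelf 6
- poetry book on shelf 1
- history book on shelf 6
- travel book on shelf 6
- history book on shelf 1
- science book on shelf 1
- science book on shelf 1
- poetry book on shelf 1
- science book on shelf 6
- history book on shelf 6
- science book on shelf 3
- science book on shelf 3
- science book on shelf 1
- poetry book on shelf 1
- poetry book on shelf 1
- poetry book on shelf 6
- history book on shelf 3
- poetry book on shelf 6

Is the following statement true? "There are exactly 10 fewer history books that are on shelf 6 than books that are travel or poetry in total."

True

There are 4 history books on shelf 6.
There are 14 books that are travel or poetry.
The claim requires 14 − 4 (= 10) to equal 10, which holds.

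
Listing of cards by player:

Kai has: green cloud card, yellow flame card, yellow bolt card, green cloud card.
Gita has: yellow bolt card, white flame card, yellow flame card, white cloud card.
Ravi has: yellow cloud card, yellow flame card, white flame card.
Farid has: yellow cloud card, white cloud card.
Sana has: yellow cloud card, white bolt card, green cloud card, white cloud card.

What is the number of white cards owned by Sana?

2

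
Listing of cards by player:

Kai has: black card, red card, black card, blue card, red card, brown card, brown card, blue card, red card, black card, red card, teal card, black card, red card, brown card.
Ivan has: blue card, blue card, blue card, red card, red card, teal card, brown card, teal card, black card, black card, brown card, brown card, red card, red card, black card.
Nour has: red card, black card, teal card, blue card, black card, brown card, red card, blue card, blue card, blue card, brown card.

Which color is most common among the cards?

red

Counts by color: red 11, black 9, blue 9, brown 8, teal 4.
The maximum is 11, held uniquely by red.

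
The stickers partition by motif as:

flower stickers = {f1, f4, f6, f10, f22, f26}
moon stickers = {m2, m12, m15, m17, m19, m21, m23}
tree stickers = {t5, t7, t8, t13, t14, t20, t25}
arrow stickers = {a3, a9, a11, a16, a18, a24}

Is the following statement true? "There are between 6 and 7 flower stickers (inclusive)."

True

flower stickers: 6.
The claim requires 6 ≤ 6 ≤ 7, which holds.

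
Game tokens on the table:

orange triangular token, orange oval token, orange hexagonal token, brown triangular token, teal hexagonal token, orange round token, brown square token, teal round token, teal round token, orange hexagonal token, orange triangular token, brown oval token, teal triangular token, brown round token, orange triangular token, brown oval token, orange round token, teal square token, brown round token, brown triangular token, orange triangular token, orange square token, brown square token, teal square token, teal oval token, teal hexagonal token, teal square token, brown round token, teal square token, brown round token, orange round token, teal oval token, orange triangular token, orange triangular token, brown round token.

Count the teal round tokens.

2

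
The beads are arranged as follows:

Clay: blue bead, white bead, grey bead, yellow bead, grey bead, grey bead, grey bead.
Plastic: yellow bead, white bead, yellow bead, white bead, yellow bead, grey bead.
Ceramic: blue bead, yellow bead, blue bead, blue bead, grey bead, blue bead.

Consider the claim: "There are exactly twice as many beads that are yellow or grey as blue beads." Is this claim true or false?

There are 11 beads that are yellow or grey.
There are 5 blue beads.
The claim requires 11 = 2 × 5 = 10, which does not hold.

False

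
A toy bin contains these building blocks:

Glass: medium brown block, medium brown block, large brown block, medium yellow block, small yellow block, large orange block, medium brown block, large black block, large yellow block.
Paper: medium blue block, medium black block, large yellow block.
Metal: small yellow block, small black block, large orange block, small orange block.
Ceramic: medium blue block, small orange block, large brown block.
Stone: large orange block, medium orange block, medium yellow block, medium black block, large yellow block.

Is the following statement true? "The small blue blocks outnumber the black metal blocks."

False

small blue blocks: 0.
black metal blocks: 1.
The claim requires 0 > 1, which does not hold.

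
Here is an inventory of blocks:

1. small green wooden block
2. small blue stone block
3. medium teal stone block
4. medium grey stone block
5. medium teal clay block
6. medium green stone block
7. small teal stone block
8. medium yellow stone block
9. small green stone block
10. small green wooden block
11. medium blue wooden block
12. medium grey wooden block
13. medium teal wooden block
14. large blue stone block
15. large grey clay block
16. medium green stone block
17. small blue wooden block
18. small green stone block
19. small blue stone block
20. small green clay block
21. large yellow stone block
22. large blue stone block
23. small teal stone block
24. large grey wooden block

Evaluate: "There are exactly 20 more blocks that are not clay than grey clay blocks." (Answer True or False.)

There are 21 blocks that are not clay.
There is 1 grey clay block.
The claim requires 21 − 1 (= 20) to equal 20, which holds.

True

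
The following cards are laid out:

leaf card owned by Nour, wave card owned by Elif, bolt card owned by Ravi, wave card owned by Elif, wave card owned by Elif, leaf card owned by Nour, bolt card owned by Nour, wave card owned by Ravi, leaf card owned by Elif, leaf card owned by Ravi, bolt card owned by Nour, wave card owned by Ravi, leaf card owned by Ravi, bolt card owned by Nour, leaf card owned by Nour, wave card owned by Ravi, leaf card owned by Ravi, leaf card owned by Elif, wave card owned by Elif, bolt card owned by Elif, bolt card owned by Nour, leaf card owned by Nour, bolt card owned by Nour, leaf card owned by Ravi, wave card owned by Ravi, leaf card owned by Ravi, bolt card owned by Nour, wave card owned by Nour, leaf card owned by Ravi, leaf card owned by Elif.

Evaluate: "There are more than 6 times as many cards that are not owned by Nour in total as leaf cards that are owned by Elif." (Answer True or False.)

cards that are not owned by Nour: 19.
leaf cards owned by Elif: 3.
The claim requires 19 > 6 × 3 = 18, which holds.

True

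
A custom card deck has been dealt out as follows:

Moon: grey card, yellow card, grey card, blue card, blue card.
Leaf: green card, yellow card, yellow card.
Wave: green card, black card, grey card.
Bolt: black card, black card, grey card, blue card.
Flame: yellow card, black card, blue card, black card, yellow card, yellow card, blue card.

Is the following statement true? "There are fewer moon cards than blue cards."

False

moon cards: 5.
blue cards: 5.
The claim requires 5 < 5, which does not hold.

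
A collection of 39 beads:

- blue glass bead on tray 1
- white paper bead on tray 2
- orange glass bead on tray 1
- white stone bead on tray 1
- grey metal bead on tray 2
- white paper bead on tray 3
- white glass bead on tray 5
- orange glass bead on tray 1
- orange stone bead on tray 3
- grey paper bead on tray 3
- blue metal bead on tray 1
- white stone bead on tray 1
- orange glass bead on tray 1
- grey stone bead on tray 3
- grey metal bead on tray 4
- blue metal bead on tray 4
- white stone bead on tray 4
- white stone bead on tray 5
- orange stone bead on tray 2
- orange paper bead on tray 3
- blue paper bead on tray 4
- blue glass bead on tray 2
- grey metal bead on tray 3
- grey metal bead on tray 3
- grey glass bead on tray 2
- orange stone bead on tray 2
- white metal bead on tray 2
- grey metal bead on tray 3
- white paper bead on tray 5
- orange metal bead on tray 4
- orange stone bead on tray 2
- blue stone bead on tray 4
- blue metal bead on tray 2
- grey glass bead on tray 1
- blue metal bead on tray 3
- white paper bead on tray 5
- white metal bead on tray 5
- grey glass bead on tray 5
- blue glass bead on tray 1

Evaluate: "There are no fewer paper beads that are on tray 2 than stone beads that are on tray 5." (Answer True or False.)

True

There is 1 paper bead on tray 2.
There is 1 stone bead on tray 5.
The claim requires 1 ≥ 1, which holds.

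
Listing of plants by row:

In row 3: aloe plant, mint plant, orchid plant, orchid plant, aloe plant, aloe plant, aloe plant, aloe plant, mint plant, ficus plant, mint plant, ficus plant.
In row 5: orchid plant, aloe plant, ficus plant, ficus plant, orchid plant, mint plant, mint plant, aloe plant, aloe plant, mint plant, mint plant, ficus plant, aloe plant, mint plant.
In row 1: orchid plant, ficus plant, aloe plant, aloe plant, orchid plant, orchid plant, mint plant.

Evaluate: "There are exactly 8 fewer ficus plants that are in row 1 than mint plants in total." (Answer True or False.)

|ficus plants in row 1| = 1.
|mint plants| = 9.
The claim requires 9 − 1 (= 8) to equal 8, which holds.

True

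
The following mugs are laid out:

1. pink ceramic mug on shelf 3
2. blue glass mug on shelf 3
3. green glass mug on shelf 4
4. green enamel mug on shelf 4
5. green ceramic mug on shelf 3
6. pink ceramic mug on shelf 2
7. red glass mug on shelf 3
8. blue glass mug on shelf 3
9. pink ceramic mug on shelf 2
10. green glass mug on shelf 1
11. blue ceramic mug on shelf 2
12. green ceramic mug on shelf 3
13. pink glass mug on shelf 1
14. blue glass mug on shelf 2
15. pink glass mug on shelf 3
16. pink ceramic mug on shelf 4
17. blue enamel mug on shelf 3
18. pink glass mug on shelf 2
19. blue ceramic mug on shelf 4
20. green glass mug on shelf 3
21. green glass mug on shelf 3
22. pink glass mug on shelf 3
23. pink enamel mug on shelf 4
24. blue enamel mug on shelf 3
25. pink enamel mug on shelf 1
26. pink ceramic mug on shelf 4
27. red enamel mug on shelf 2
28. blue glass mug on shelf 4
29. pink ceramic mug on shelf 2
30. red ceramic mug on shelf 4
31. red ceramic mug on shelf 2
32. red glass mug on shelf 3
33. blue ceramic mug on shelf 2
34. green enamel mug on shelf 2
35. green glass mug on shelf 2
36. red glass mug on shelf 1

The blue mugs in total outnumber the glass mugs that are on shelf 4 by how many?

7

blue mugs: 9.
glass mugs on shelf 4: 2.
9 − 2 = 7.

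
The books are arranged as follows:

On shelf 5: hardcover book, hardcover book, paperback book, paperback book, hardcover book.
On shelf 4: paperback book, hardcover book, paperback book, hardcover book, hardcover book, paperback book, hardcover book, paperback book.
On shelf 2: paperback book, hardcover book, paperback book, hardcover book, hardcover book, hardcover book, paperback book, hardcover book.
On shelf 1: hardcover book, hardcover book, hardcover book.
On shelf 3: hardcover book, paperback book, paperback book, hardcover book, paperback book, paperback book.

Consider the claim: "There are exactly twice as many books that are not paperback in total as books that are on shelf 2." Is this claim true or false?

|books that are not paperback| = 17.
|books on shelf 2| = 8.
The claim requires 17 = 2 × 8 = 16, which does not hold.

False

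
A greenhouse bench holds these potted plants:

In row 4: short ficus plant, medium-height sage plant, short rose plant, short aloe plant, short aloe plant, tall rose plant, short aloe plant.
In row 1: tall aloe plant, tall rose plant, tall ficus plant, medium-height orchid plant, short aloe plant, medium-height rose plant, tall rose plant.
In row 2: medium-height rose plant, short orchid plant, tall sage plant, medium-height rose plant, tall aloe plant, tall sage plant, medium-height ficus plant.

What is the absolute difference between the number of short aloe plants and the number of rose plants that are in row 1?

1

short aloe plants: 4. rose plants in row 1: 3.
|4 − 3| = 4 − 3 = 1.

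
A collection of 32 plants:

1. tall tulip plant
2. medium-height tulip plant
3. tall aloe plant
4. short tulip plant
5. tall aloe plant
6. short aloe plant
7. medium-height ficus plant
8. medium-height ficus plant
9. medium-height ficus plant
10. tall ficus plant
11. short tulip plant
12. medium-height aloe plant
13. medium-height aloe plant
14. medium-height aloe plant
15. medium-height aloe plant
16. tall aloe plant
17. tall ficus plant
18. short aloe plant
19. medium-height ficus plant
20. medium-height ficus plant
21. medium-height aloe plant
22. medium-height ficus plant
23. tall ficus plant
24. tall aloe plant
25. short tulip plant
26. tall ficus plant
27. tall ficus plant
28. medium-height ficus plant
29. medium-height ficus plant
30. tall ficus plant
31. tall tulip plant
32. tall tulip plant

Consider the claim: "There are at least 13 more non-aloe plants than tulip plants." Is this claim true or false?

There are 21 non-aloe plants.
There are 7 tulip plants.
The claim requires 21 − 7 = 14 ≥ 13, which holds.

True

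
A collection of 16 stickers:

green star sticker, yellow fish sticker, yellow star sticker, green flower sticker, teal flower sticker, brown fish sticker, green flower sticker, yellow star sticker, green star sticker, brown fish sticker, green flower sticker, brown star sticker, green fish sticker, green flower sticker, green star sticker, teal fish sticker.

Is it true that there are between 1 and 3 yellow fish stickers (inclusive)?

|yellow fish stickers| = 1.
The claim requires 1 ≤ 1 ≤ 3, which holds.

True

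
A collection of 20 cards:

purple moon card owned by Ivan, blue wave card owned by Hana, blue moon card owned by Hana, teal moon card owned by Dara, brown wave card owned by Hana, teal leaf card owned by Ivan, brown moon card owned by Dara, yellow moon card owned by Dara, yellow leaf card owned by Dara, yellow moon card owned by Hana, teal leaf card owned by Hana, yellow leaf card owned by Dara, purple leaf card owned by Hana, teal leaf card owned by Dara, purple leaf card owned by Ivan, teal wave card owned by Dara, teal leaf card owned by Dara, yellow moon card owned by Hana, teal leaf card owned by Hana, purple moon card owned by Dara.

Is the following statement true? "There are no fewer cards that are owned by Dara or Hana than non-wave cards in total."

cards owned by Dara or Hana: 17.
non-wave cards: 17.
The claim requires 17 ≥ 17, which holds.

True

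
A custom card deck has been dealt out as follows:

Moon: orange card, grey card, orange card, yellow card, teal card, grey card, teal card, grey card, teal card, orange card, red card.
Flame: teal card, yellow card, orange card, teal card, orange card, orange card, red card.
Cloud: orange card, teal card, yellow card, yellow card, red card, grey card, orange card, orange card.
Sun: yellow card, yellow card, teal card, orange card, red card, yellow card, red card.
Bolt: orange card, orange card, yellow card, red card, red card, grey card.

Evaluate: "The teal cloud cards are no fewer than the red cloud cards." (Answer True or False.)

|teal cloud cards| = 1.
|red cloud cards| = 1.
The claim requires 1 ≥ 1, which holds.

True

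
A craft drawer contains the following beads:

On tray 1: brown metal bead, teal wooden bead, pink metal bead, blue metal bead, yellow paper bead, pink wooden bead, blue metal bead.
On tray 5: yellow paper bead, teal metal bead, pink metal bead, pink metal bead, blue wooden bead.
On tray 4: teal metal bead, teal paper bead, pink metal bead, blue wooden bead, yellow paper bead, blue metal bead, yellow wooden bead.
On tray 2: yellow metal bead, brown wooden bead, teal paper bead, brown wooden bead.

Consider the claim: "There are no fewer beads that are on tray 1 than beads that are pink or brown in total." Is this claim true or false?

False

There are 7 beads on tray 1.
There are 8 beads that are pink or brown.
The claim requires 7 ≥ 8, which does not hold.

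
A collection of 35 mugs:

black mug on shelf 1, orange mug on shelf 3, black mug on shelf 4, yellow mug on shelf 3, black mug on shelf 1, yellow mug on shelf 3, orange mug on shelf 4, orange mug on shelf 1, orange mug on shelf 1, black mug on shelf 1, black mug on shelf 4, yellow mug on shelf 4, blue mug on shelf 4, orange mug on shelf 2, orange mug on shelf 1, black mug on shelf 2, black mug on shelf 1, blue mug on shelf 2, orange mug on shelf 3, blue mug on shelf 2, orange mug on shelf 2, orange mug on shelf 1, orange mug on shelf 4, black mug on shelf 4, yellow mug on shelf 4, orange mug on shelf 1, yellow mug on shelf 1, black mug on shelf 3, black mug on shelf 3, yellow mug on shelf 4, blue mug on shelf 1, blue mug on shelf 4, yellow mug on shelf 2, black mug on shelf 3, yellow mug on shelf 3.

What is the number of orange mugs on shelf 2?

2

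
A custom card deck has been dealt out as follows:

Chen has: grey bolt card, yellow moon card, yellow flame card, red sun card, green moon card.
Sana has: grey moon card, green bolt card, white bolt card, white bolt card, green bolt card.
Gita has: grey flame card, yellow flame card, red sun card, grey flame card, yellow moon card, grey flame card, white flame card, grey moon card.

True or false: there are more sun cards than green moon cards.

True

There are 2 sun cards.
There is 1 green moon card.
The claim requires 2 > 1, which holds.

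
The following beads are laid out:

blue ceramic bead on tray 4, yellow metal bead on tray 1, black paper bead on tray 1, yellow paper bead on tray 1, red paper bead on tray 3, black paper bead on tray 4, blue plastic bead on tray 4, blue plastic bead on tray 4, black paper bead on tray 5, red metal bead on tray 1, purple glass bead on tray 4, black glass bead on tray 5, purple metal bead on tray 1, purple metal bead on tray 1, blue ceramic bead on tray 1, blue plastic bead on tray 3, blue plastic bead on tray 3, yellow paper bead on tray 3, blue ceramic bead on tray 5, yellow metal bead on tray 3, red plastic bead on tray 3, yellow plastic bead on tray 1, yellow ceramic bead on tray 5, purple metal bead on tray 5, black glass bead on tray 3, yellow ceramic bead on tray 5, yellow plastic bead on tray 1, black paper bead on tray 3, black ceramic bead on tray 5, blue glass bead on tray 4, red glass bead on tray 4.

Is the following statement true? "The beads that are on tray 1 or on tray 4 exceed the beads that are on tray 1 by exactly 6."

There are 16 beads on tray 1 or on tray 4.
There are 9 beads on tray 1.
The claim requires 16 − 9 (= 7) to equal 6, which does not hold.

False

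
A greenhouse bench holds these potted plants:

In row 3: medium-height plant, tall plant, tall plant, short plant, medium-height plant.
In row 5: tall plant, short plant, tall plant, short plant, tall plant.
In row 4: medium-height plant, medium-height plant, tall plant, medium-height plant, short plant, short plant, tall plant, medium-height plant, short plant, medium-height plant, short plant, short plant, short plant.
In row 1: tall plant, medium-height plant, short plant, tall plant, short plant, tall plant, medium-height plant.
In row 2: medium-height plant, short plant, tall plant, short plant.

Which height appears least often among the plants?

medium-height

Counts by height: short 13, tall 11, medium-height 10.
The minimum is 10, held uniquely by medium-height.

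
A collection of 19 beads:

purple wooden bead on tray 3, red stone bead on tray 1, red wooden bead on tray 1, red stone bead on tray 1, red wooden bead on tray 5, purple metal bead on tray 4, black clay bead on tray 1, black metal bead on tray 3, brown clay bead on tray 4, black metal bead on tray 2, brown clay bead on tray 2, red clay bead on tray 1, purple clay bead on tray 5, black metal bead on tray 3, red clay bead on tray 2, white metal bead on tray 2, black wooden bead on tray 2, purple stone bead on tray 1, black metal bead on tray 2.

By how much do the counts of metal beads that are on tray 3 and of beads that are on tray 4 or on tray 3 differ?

metal beads on tray 3: 2. beads on tray 4 or on tray 3: 5.
|2 − 5| = 5 − 2 = 3.

3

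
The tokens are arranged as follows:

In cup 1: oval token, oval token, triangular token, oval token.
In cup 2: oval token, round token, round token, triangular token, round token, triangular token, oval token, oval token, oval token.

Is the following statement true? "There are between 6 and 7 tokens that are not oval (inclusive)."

True

tokens that are not oval: 6.
The claim requires 6 ≤ 6 ≤ 7, which holds.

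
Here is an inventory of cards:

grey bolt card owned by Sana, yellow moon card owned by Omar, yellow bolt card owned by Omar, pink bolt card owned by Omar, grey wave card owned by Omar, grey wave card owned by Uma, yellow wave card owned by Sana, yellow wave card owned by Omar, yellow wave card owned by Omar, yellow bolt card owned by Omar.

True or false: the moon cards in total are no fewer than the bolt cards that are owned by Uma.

True

There is 1 moon card.
Count of bolt cards owned by Uma: 0.
The claim requires 1 ≥ 0, which holds.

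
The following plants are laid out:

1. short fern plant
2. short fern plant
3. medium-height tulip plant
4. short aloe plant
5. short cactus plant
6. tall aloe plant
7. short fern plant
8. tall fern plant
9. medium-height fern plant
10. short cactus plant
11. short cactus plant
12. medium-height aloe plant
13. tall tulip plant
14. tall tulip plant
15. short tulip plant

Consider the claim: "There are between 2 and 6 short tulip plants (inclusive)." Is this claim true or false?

False

|short tulip plants| = 1.
The claim requires 2 ≤ 1 ≤ 6, which does not hold.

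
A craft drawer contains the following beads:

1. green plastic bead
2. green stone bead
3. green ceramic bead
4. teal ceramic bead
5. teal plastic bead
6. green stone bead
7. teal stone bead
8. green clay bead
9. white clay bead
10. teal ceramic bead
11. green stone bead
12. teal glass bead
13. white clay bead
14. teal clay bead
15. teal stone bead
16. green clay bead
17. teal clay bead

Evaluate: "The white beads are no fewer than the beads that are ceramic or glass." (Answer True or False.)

There are 2 white beads.
There are 4 beads that are ceramic or glass.
The claim requires 2 ≥ 4, which does not hold.

False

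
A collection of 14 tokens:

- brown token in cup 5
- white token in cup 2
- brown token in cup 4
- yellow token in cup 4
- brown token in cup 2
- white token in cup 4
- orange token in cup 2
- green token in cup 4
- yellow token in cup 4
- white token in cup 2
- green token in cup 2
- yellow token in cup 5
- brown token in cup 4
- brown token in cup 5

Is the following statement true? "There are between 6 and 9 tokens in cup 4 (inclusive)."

True

tokens in cup 4: 6.
The claim requires 6 ≤ 6 ≤ 9, which holds.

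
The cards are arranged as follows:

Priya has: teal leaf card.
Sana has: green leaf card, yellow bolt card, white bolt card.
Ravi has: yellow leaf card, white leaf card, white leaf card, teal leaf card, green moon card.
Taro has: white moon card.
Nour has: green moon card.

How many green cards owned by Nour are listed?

1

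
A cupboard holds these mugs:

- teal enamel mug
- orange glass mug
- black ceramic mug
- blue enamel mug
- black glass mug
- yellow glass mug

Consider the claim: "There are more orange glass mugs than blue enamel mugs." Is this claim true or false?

False

|orange glass mugs| = 1.
|blue enamel mugs| = 1.
The claim requires 1 > 1, which does not hold.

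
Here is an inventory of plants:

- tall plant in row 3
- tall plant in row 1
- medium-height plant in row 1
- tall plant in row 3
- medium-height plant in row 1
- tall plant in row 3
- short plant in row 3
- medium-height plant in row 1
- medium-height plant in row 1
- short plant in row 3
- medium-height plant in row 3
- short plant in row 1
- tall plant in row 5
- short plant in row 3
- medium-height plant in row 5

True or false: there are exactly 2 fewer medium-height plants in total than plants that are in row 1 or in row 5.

True

|medium-height plants| = 6.
|plants in row 1 or in row 5| = 8.
The claim requires 8 − 6 (= 2) to equal 2, which holds.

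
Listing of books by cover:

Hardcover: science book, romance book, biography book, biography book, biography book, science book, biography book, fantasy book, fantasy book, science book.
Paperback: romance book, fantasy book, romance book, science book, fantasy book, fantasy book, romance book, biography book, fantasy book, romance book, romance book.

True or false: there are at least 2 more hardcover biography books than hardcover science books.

False

hardcover biography books: 4.
hardcover science books: 3.
The claim requires 4 − 3 = 1 ≥ 2, which does not hold.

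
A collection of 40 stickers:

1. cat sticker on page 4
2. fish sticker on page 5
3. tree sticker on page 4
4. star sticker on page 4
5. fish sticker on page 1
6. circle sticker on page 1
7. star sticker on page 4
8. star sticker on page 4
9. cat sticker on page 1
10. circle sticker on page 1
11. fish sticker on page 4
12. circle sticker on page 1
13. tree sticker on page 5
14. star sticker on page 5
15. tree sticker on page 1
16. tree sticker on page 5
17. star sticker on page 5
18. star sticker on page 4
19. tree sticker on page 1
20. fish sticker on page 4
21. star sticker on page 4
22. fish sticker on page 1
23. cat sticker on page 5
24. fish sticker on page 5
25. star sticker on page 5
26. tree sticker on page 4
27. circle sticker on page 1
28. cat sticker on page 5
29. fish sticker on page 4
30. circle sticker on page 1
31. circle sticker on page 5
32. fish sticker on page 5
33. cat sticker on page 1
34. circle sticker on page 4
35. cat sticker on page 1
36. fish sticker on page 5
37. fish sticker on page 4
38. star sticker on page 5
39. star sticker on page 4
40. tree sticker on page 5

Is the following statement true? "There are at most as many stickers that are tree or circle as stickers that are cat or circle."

False

There are 14 stickers that are tree or circle.
There are 13 stickers that are cat or circle.
The claim requires 14 ≤ 13, which does not hold.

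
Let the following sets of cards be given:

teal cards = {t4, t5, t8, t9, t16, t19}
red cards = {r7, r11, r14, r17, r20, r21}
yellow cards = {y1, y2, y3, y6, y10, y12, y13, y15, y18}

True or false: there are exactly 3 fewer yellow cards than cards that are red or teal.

True

yellow cards: 9.
cards that are red or teal: 12.
The claim requires 12 − 9 (= 3) to equal 3, which holds.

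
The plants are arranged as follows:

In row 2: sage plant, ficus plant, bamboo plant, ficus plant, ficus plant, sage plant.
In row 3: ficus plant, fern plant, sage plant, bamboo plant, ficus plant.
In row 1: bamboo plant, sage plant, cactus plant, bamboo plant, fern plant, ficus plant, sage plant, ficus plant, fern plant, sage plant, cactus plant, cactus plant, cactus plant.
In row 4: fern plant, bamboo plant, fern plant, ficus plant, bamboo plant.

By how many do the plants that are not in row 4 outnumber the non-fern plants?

0

plants that are not in row 4: 24.
non-fern plants: 24.
24 − 24 = 0.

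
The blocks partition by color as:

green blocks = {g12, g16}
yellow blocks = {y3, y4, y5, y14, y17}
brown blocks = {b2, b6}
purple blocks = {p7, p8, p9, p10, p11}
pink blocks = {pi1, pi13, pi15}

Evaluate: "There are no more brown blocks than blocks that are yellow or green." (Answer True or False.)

True

brown blocks: 2.
blocks that are yellow or green: 7.
The claim requires 2 ≤ 7, which holds.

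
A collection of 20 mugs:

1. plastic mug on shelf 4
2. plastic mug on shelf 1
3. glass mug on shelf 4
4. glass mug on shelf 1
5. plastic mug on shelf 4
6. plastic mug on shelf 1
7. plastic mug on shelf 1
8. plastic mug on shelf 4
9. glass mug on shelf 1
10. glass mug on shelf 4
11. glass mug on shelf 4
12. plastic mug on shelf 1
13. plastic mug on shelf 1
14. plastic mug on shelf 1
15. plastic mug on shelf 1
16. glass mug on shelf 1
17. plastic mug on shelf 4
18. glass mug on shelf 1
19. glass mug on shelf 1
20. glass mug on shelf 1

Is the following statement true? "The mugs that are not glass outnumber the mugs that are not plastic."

There are 11 mugs that are not glass.
There are 9 mugs that are not plastic.
The claim requires 11 > 9, which holds.

True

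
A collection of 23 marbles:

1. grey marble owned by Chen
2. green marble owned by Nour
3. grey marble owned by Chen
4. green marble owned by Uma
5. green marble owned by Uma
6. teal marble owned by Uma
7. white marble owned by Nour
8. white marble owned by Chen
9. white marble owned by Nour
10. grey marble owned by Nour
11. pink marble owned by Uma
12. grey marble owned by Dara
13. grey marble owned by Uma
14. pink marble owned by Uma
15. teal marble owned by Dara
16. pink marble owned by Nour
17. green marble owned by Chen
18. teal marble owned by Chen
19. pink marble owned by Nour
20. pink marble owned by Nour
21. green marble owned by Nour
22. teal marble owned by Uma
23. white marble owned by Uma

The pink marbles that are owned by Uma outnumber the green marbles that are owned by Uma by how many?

pink marbles owned by Uma: 2.
green marbles owned by Uma: 2.
2 − 2 = 0.

0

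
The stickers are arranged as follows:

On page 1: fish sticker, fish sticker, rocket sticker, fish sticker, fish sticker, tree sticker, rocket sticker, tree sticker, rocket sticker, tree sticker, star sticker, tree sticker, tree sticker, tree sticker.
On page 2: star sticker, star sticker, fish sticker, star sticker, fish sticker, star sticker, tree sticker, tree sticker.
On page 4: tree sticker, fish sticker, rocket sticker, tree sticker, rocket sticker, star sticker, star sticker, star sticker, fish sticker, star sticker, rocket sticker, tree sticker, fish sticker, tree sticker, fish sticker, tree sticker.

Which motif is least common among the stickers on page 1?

star

Counts by motif (restricted to stickers on page 1): tree 6, fish 4, rocket 3, star 1.
The minimum is 1, held uniquely by star.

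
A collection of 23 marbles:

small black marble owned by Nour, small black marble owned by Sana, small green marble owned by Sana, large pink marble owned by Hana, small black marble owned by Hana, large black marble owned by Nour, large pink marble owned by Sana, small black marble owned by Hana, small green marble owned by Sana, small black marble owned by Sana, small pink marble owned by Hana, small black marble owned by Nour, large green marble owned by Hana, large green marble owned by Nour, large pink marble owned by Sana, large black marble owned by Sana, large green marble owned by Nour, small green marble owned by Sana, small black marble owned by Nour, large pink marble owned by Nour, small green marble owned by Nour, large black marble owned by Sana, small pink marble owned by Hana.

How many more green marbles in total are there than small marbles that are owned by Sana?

green marbles: 7.
small marbles owned by Sana: 5.
7 − 5 = 2.

2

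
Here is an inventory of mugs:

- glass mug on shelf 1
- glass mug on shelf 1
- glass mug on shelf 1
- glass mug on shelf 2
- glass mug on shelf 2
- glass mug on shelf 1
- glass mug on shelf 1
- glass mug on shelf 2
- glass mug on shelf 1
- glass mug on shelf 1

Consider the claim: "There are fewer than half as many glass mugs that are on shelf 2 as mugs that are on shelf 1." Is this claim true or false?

There are 3 glass mugs on shelf 2.
There are 7 mugs on shelf 1.
The claim requires 2 × 3 = 6 < 7, which holds.

True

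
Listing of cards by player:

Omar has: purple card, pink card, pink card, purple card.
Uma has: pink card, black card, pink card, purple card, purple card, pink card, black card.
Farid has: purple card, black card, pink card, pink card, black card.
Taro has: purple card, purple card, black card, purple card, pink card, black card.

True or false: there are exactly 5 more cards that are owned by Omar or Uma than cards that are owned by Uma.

False

cards owned by Omar or Uma: 11.
cards owned by Uma: 7.
The claim requires 11 − 7 (= 4) to equal 5, which does not hold.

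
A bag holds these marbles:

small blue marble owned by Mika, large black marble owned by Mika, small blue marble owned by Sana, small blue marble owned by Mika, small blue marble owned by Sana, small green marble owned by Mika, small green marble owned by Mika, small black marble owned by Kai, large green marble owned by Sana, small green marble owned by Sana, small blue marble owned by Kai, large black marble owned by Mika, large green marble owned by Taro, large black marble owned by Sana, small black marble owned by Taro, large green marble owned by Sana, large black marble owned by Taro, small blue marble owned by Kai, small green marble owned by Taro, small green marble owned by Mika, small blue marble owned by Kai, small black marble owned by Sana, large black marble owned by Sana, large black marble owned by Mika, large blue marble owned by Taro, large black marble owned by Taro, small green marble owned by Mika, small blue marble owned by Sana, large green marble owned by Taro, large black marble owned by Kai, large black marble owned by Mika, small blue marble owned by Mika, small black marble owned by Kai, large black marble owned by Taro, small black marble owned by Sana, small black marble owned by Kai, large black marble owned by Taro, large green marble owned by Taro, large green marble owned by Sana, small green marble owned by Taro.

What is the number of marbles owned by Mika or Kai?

18

Kai: 7; Mika: 11; together 7 + 11 = 18.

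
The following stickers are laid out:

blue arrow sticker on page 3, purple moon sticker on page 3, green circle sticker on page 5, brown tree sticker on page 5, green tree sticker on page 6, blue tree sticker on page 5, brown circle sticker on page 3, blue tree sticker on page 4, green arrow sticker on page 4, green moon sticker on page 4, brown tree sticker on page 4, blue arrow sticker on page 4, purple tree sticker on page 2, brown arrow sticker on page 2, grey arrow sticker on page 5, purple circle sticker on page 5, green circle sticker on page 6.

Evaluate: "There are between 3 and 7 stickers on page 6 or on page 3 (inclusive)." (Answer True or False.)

|stickers on page 6 or on page 3| = 5.
The claim requires 3 ≤ 5 ≤ 7, which holds.

True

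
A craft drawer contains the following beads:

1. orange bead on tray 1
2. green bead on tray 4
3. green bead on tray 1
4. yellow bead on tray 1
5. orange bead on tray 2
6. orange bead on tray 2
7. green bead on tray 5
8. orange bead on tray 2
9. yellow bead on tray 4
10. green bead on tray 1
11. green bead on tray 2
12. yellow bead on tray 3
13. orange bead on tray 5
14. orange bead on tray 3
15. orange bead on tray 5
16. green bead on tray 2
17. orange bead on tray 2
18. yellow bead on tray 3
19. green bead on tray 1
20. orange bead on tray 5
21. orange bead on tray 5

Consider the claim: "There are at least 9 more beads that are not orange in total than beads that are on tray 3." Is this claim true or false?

|beads that are not orange| = 11.
|beads on tray 3| = 3.
The claim requires 11 − 3 = 8 ≥ 9, which does not hold.

False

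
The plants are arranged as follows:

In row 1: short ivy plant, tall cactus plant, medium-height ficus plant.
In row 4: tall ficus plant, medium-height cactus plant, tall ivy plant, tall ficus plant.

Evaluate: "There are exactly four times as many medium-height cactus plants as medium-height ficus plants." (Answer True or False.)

False

medium-height cactus plants: 1.
medium-height ficus plants: 1.
The claim requires 1 = 4 × 1 = 4, which does not hold.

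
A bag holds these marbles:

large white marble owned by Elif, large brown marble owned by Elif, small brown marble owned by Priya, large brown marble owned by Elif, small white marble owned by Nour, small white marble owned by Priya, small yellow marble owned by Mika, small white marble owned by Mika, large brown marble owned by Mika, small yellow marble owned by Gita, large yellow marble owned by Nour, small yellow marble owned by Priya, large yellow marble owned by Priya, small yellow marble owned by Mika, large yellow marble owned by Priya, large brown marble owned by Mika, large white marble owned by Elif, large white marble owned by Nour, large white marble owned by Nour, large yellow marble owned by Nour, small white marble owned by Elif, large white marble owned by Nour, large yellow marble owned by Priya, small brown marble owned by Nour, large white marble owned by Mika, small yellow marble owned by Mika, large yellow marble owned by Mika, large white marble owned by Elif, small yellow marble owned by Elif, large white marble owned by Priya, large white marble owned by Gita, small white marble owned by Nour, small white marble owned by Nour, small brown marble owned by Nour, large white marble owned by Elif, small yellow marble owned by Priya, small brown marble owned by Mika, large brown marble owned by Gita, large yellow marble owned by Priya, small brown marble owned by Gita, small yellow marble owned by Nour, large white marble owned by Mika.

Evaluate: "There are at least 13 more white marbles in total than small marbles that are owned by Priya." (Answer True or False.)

True

|white marbles| = 17.
|small marbles owned by Priya| = 4.
The claim requires 17 − 4 = 13 ≥ 13, which holds.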